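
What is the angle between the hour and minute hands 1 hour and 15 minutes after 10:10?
First find the time 1 hour and 15 minutes after 10:10.
Total minutes: 10 x 60 + 10 + 1 x 60 + 15 = 685.
685 mod 720 = 685 minutes = 11:25.
Now compute the angle at 11:25:
Hour hand: 11 x 30 + 25 x 0.5 = 342.5 degrees
Minute hand: 25 x 6 = 150 degrees
Difference: |342.5 - 150| = 192.5 degrees
Smaller angle: 360 - 192.5 = 167.5 degrees

Final answer: 167.5 degrees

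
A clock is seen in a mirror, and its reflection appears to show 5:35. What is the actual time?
Reflection across the vertical (12-6) axis maps a hand at angle A degrees to (360 - A) degrees, which sends a reading of T minutes past 12:00 to (720 - T) minutes past 12:00.
Mirror reads 5:35 = 335 minutes past 12:00.
Actual time: (720 - 335) mod 720 = 385 minutes = 6:25.

Final answer: 6:25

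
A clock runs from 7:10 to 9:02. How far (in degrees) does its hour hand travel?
The hour hand moves 0.5 degrees per minute.
Time elapsed: 9:02 - 7:10 = 112 minutes
Angular displacement: 112 x 0.5 = 56 degrees

Final answer: 56 degrees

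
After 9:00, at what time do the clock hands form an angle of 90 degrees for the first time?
At t minutes past 9:00, the hour hand is at 30 x 9 + 0.5t degrees and the minute hand is at 6t degrees.
The smaller angle between them is 90 degrees when |30H - 5.5t| = 90 or |30H - 5.5t| = 270.
With H = 9, solve 30 x 9 - 5.5t = +/- target for each target:
  t = (30 x 9 - 90) / 5.5 = 32.73
  t = (30 x 9 + 90) / 5.5 = 65.45 (outside (0, 60))
  t = (30 x 9 - 270) / 5.5 = 0 (outside (0, 60))
  t = (30 x 9 + 270) / 5.5 = 98.18 (outside (0, 60))
Valid solutions in (0, 60): {32.73} minutes.
The first occurrence is t = 32.73 minutes.
The hands form a 90-degree angle at 32.73 minutes past 9:00.

Final answer: 32.73 minutes past 9:00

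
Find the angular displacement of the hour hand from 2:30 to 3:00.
The hour hand moves 0.5 degrees per minute.
Time elapsed: 3:00 - 2:30 = 30 minutes
Angular displacement: 30 x 0.5 = 15 degrees

Final answer: 15 degrees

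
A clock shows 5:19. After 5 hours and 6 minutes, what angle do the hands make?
First find the time 5 hours and 6 minutes after 5:19.
Total minutes: 5 x 60 + 19 + 5 x 60 + 6 = 625.
625 mod 720 = 625 minutes = 10:25.
Now compute the angle at 10:25:
Hour hand: 10 x 30 + 25 x 0.5 = 312.5 degrees
Minute hand: 25 x 6 = 150 degrees
Difference: |312.5 - 150| = 162.5 degrees
The angle is 162.5 degrees

Final answer: 162.5 degrees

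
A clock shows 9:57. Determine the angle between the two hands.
Hour hand position: 9 x 30 + 57 x 0.5 = 298.5 degrees
Minute hand position: 57 x 6 = 342 degrees
Difference: |298.5 - 342| = 43.5 degrees
The angle between the hands is 43.5 degrees

Final answer: 43.5 degrees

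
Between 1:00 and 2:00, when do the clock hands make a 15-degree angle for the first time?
At t minutes past 1:00, the hour hand is at 30 x 1 + 0.5t degrees and the minute hand is at 6t degrees.
The smaller angle between them is 15 degrees when |30H - 5.5t| = 15 or |30H - 5.5t| = 345.
With H = 1, solve 30 x 1 - 5.5t = +/- target for each target:
  t = (30 x 1 - 15) / 5.5 = 2.73
  t = (30 x 1 + 15) / 5.5 = 8.18
  t = (30 x 1 - 345) / 5.5 = -57.27 (outside (0, 60))
  t = (30 x 1 + 345) / 5.5 = 68.18 (outside (0, 60))
Valid solutions in (0, 60): {2.73, 8.18} minutes.
The first occurrence is t = 2.73 minutes.
The hands form a 15-degree angle at 2.73 minutes past 1:00.

Final answer: 2.73 minutes past 1:00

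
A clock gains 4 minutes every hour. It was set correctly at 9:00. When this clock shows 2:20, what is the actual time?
For every 60 true minutes, the faulty clock advances 64 minutes, so 1 faulty-clock minute corresponds to 60/64 true minutes.
From 9:00 to 2:20 on the faulty dial is 320 minutes.
True elapsed: 320 x 60/64 = 300 minutes = 5 hours.
True time: 9:00 + 5 hours = 2:00.

Final answer: 2:00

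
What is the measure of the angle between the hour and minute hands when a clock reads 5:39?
Hour hand position: 5 x 30 + 39 x 0.5 = 169.5 degrees
Minute hand position: 39 x 6 = 234 degrees
Difference: |169.5 - 234| = 64.5 degrees
The angle between the hands is 64.5 degrees

Final answer: 64.5 degrees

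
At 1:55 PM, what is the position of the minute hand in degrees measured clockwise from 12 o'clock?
The minute hand moves 6 degrees per minute.
At 1:55: 55 x 6 = 330 degrees

Final answer: 330 degrees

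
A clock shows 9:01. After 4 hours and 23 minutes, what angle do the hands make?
First find the time 4 hours and 23 minutes after 9:01.
Total minutes: 9 x 60 + 1 + 4 x 60 + 23 = 804.
804 mod 720 = 84 minutes = 1:24.
Now compute the angle at 1:24:
Hour hand: 1 x 30 + 24 x 0.5 = 42 degrees
Minute hand: 24 x 6 = 144 degrees
Difference: |42 - 144| = 102 degrees
The angle is 102 degrees

Final answer: 102 degrees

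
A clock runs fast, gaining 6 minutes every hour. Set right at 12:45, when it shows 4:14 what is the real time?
For every 60 true minutes, the faulty clock advances 66 minutes, so 1 faulty-clock minute corresponds to 60/66 true minutes.
From 12:45 to 4:14 on the faulty dial is 209 minutes.
True elapsed: 209 x 60/66 = 190 minutes = 3 hours and 10 minutes.
True time: 12:45 + 3 hours and 10 minutes = 3:55.

Final answer: 3:55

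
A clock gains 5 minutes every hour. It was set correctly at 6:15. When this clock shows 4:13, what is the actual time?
For every 60 true minutes, the faulty clock advances 65 minutes, so 1 faulty-clock minute corresponds to 60/65 true minutes.
From 6:15 to 4:13 on the faulty dial is 598 minutes.
True elapsed: 598 x 60/65 = 552 minutes = 9 hours and 12 minutes.
True time: 6:15 + 9 hours and 12 minutes = 3:27.

Final answer: 3:27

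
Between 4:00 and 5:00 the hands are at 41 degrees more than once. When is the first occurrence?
At t minutes past 4:00, the hour hand is at 30 x 4 + 0.5t degrees and the minute hand is at 6t degrees.
The smaller angle between them is 41 degrees when |30H - 5.5t| = 41 or |30H - 5.5t| = 319.
With H = 4, solve 30 x 4 - 5.5t = +/- target for each target:
  t = (30 x 4 - 41) / 5.5 = 14.36
  t = (30 x 4 + 41) / 5.5 = 29.27
  t = (30 x 4 - 319) / 5.5 = -36.18 (outside (0, 60))
  t = (30 x 4 + 319) / 5.5 = 79.82 (outside (0, 60))
Valid solutions in (0, 60): {14.36, 29.27} minutes.
The first occurrence is t = 14.36 minutes.
The hands form a 41-degree angle at 14.36 minutes past 4:00.

Final answer: 14.36 minutes past 4:00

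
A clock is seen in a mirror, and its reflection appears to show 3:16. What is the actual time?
Reflection across the vertical (12-6) axis maps a hand at angle A degrees to (360 - A) degrees, which sends a reading of T minutes past 12:00 to (720 - T) minutes past 12:00.
Mirror reads 3:16 = 196 minutes past 12:00.
Actual time: (720 - 196) mod 720 = 524 minutes = 8:44.

Final answer: 8:44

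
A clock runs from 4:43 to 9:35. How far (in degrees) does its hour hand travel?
The hour hand moves 0.5 degrees per minute.
Time elapsed: 9:35 - 4:43 = 292 minutes
Angular displacement: 292 x 0.5 = 146 degrees

Final answer: 146 degrees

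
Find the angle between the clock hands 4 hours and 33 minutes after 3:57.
First find the time 4 hours and 33 minutes after 3:57.
Total minutes: 3 x 60 + 57 + 4 x 60 + 33 = 510.
510 mod 720 = 510 minutes = 8:30.
Now compute the angle at 8:30:
Hour hand: 8 x 30 + 30 x 0.5 = 255 degrees
Minute hand: 30 x 6 = 180 degrees
Difference: |255 - 180| = 75 degrees
The angle is 75 degrees

Final answer: 75 degrees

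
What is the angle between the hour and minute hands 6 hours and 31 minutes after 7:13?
First find the time 6 hours and 31 minutes after 7:13.
Total minutes: 7 x 60 + 13 + 6 x 60 + 31 = 824.
824 mod 720 = 104 minutes = 1:44.
Now compute the angle at 1:44:
Hour hand: 1 x 30 + 44 x 0.5 = 52 degrees
Minute hand: 44 x 6 = 264 degrees
Difference: |52 - 264| = 212 degrees
Smaller angle: 360 - 212 = 148 degrees

Final answer: 148 degrees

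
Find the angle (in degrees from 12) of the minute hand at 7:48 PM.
The minute hand moves 6 degrees per minute.
At 7:48: 48 x 6 = 288 degrees

Final answer: 288 degrees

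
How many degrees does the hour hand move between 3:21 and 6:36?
The hour hand moves 0.5 degrees per minute.
Time elapsed: 6:36 - 3:21 = 195 minutes
Angular displacement: 195 x 0.5 = 97.5 degrees

Final answer: 97.5 degrees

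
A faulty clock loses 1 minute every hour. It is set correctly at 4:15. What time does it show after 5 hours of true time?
For every 60 true minutes, the faulty clock advances 60 - 1 = 59 minutes.
True elapsed: 5 hours = 300 minutes.
Faulty clock advances: 300 x 59/60 = 295 minutes (drift: 5 minutes behind).
Shown time: 4:15 + 295 minutes = 9:10.

Final answer: 9:10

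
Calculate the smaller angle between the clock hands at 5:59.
Hour hand position: 5 x 30 + 59 x 0.5 = 179.5 degrees
Minute hand position: 59 x 6 = 354 degrees
Difference: |179.5 - 354| = 174.5 degrees
The angle between the hands is 174.5 degrees

Final answer: 174.5 degrees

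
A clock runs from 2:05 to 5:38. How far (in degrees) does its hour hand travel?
The hour hand moves 0.5 degrees per minute.
Time elapsed: 5:38 - 2:05 = 213 minutes
Angular displacement: 213 x 0.5 = 106.5 degrees

Final answer: 106.5 degrees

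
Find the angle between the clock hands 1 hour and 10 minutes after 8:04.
First find the time 1 hour and 10 minutes after 8:04.
Total minutes: 8 x 60 + 4 + 1 x 60 + 10 = 554.
554 mod 720 = 554 minutes = 9:14.
Now compute the angle at 9:14:
Hour hand: 9 x 30 + 14 x 0.5 = 277 degrees
Minute hand: 14 x 6 = 84 degrees
Difference: |277 - 84| = 193 degrees
Smaller angle: 360 - 193 = 167 degrees

Final answer: 167 degrees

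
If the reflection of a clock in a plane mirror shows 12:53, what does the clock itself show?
Reflection across the vertical (12-6) axis maps a hand at angle A degrees to (360 - A) degrees, which sends a reading of T minutes past 12:00 to (720 - T) minutes past 12:00.
Mirror reads 12:53 = 53 minutes past 12:00.
Actual time: (720 - 53) mod 720 = 667 minutes = 11:07.

Final answer: 11:07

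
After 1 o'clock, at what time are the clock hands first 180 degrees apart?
For hands to be 180 degrees apart: |30H - 5.5t| = 180
With H = 1: t = (30 x 1 + 180)/5.5 = 38.18 or t = (30 x 1 - 180)/5.5 = -27.27
First valid solution (0 < t < 60): t = 38.18 minutes
The hands are opposite at 38.18 minutes past 1:00.

Final answer: 38.18 minutes past 1:00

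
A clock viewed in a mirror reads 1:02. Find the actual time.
Reflection across the vertical (12-6) axis maps a hand at angle A degrees to (360 - A) degrees, which sends a reading of T minutes past 12:00 to (720 - T) minutes past 12:00.
Mirror reads 1:02 = 62 minutes past 12:00.
Actual time: (720 - 62) mod 720 = 658 minutes = 10:58.

Final answer: 10:58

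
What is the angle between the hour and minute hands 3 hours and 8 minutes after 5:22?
First find the time 3 hours and 8 minutes after 5:22.
Total minutes: 5 x 60 + 22 + 3 x 60 + 8 = 510.
510 mod 720 = 510 minutes = 8:30.
Now compute the angle at 8:30:
Hour hand: 8 x 30 + 30 x 0.5 = 255 degrees
Minute hand: 30 x 6 = 180 degrees
Difference: |255 - 180| = 75 degrees
The angle is 75 degrees

Final answer: 75 degrees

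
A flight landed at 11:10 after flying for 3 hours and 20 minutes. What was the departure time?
Starting time: 11:10 = 670 total minutes past 12:00
Subtracting: 3 hours and 20 minutes = 200 minutes
670 - 200 = 470 minutes
= 7 hours and 50 minutes past 12:00 = 7:50

Final answer: 7:50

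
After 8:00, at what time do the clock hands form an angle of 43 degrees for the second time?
At t minutes past 8:00, the hour hand is at 30 x 8 + 0.5t degrees and the minute hand is at 6t degrees.
The smaller angle between them is 43 degrees when |30H - 5.5t| = 43 or |30H - 5.5t| = 317.
With H = 8, solve 30 x 8 - 5.5t = +/- target for each target:
  t = (30 x 8 - 43) / 5.5 = 35.82
  t = (30 x 8 + 43) / 5.5 = 51.45
  t = (30 x 8 - 317) / 5.5 = -14 (outside (0, 60))
  t = (30 x 8 + 317) / 5.5 = 101.27 (outside (0, 60))
Valid solutions in (0, 60): {35.82, 51.45} minutes.
The second occurrence is t = 51.45 minutes.
The hands form a 43-degree angle at 51.45 minutes past 8:00.

Final answer: 51.45 minutes past 8:00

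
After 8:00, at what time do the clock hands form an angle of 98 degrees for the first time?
At t minutes past 8:00, the hour hand is at 30 x 8 + 0.5t degrees and the minute hand is at 6t degrees.
The smaller angle between them is 98 degrees when |30H - 5.5t| = 98 or |30H - 5.5t| = 262.
With H = 8, solve 30 x 8 - 5.5t = +/- target for each target:
  t = (30 x 8 - 98) / 5.5 = 25.82
  t = (30 x 8 + 98) / 5.5 = 61.45 (outside (0, 60))
  t = (30 x 8 - 262) / 5.5 = -4 (outside (0, 60))
  t = (30 x 8 + 262) / 5.5 = 91.27 (outside (0, 60))
Valid solutions in (0, 60): {25.82} minutes.
The first occurrence is t = 25.82 minutes.
The hands form a 98-degree angle at 25.82 minutes past 8:00.

Final answer: 25.82 minutes past 8:00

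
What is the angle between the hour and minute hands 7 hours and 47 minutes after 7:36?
First find the time 7 hours and 47 minutes after 7:36.
Total minutes: 7 x 60 + 36 + 7 x 60 + 47 = 923.
923 mod 720 = 203 minutes = 3:23.
Now compute the angle at 3:23:
Hour hand: 3 x 30 + 23 x 0.5 = 101.5 degrees
Minute hand: 23 x 6 = 138 degrees
Difference: |101.5 - 138| = 36.5 degrees
The angle is 36.5 degrees

Final answer: 36.5 degrees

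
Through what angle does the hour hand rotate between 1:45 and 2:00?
The hour hand moves 0.5 degrees per minute.
Time elapsed: 2:00 - 1:45 = 15 minutes
Angular displacement: 15 x 0.5 = 7.5 degrees

Final answer: 7.5 degrees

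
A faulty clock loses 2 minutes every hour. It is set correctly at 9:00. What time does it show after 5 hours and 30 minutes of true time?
For every 60 true minutes, the faulty clock advances 60 - 2 = 58 minutes.
True elapsed: 5 hours and 30 minutes = 330 minutes.
Faulty clock advances: 330 x 58/60 = 319 minutes (drift: 11 minutes behind).
Shown time: 9:00 + 319 minutes = 2:19.

Final answer: 2:19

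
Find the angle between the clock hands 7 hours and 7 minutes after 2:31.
First find the time 7 hours and 7 minutes after 2:31.
Total minutes: 2 x 60 + 31 + 7 x 60 + 7 = 578.
578 mod 720 = 578 minutes = 9:38.
Now compute the angle at 9:38:
Hour hand: 9 x 30 + 38 x 0.5 = 289 degrees
Minute hand: 38 x 6 = 228 degrees
Difference: |289 - 228| = 61 degrees
The angle is 61 degrees

Final answer: 61 degrees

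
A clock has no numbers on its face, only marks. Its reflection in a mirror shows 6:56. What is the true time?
Reflection across the vertical (12-6) axis maps a hand at angle A degrees to (360 - A) degrees, which sends a reading of T minutes past 12:00 to (720 - T) minutes past 12:00.
Mirror reads 6:56 = 416 minutes past 12:00.
Actual time: (720 - 416) mod 720 = 304 minutes = 5:04.

Final answer: 5:04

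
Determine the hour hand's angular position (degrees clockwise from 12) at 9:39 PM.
The hour hand moves 30 degrees per hour and 0.5 degrees per minute.
At 9:39: (9) x 30 + 39 x 0.5 = 270 + 19.5 = 289.5 degrees

Final answer: 289.5 degrees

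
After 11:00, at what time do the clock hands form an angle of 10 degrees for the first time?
At t minutes past 11:00, the hour hand is at 30 x 11 + 0.5t degrees and the minute hand is at 6t degrees.
The smaller angle between them is 10 degrees when |30H - 5.5t| = 10 or |30H - 5.5t| = 350.
With H = 11, solve 30 x 11 - 5.5t = +/- target for each target:
  t = (30 x 11 - 10) / 5.5 = 58.18
  t = (30 x 11 + 10) / 5.5 = 61.82 (outside (0, 60))
  t = (30 x 11 - 350) / 5.5 = -3.64 (outside (0, 60))
  t = (30 x 11 + 350) / 5.5 = 123.64 (outside (0, 60))
Valid solutions in (0, 60): {58.18} minutes.
The first occurrence is t = 58.18 minutes.
The hands form a 10-degree angle at 58.18 minutes past 11:00.

Final answer: 58.18 minutes past 11:00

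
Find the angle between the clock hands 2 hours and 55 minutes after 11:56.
First find the time 2 hours and 55 minutes after 11:56.
Total minutes: 11 x 60 + 56 + 2 x 60 + 55 = 891.
891 mod 720 = 171 minutes = 2:51.
Now compute the angle at 2:51:
Hour hand: 2 x 30 + 51 x 0.5 = 85.5 degrees
Minute hand: 51 x 6 = 306 degrees
Difference: |85.5 - 306| = 220.5 degrees
Smaller angle: 360 - 220.5 = 139.5 degrees

Final answer: 139.5 degrees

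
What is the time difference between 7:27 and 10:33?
From 7:27 to 10:33:
(10 x 60 + 33) - (7 x 60 + 27) = 633 - 447 = 186 minutes
= 3 hours and 6 minutes

Final answer: 3 hours and 6 minutes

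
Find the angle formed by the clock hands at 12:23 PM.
Hour hand position: 0 x 30 + 23 x 0.5 = 11.5 degrees
Minute hand position: 23 x 6 = 138 degrees
Difference: |11.5 - 138| = 126.5 degrees
The angle between the hands is 126.5 degrees

Final answer: 126.5 degrees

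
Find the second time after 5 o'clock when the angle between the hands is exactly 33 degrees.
At t minutes past 5:00, the hour hand is at 30 x 5 + 0.5t degrees and the minute hand is at 6t degrees.
The smaller angle between them is 33 degrees when |30H - 5.5t| = 33 or |30H - 5.5t| = 327.
With H = 5, solve 30 x 5 - 5.5t = +/- target for each target:
  t = (30 x 5 - 33) / 5.5 = 21.27
  t = (30 x 5 + 33) / 5.5 = 33.27
  t = (30 x 5 - 327) / 5.5 = -32.18 (outside (0, 60))
  t = (30 x 5 + 327) / 5.5 = 86.73 (outside (0, 60))
Valid solutions in (0, 60): {21.27, 33.27} minutes.
The second occurrence is t = 33.27 minutes.
The hands form a 33-degree angle at 33.27 minutes past 5:00.

Final answer: 33.27 minutes past 5:00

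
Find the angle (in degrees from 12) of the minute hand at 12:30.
The minute hand moves 6 degrees per minute.
At 12:30: 30 x 6 = 180 degrees

Final answer: 180 degrees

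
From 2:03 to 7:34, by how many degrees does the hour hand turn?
The hour hand moves 0.5 degrees per minute.
Time elapsed: 7:34 - 2:03 = 331 minutes
Angular displacement: 331 x 0.5 = 165.5 degrees

Final answer: 165.5 degrees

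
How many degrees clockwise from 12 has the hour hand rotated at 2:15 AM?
The hour hand moves 30 degrees per hour and 0.5 degrees per minute.
At 2:15: (2) x 30 + 15 x 0.5 = 60 + 7.5 = 67.5 degrees

Final answer: 67.5 degrees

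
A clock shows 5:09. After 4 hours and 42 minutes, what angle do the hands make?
First find the time 4 hours and 42 minutes after 5:09.
Total minutes: 5 x 60 + 9 + 4 x 60 + 42 = 591.
591 mod 720 = 591 minutes = 9:51.
Now compute the angle at 9:51:
Hour hand: 9 x 30 + 51 x 0.5 = 295.5 degrees
Minute hand: 51 x 6 = 306 degrees
Difference: |295.5 - 306| = 10.5 degrees
The angle is 10.5 degrees

Final answer: 10.5 degrees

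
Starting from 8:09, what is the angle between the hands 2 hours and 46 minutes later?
First find the time 2 hours and 46 minutes after 8:09.
Total minutes: 8 x 60 + 9 + 2 x 60 + 46 = 655.
655 mod 720 = 655 minutes = 10:55.
Now compute the angle at 10:55:
Hour hand: 10 x 30 + 55 x 0.5 = 327.5 degrees
Minute hand: 55 x 6 = 330 degrees
Difference: |327.5 - 330| = 2.5 degrees
The angle is 2.5 degrees

Final answer: 2.5 degrees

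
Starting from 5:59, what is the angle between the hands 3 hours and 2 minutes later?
First find the time 3 hours and 2 minutes after 5:59.
Total minutes: 5 x 60 + 59 + 3 x 60 + 2 = 541.
541 mod 720 = 541 minutes = 9:01.
Now compute the angle at 9:01:
Hour hand: 9 x 30 + 1 x 0.5 = 270.5 degrees
Minute hand: 1 x 6 = 6 degrees
Difference: |270.5 - 6| = 264.5 degrees
Smaller angle: 360 - 264.5 = 95.5 degrees

Final answer: 95.5 degrees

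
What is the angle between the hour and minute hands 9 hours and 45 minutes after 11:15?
First find the time 9 hours and 45 minutes after 11:15.
Total minutes: 11 x 60 + 15 + 9 x 60 + 45 = 1260.
1260 mod 720 = 540 minutes = 9:00.
Now compute the angle at 9:00:
Hour hand: 9 x 30 + 0 x 0.5 = 270 degrees
Minute hand: 0 x 6 = 0 degrees
Difference: |270 - 0| = 270 degrees
Smaller angle: 360 - 270 = 90 degrees

Final answer: 90 degrees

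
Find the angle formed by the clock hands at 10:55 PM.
Hour hand position: 10 x 30 + 55 x 0.5 = 327.5 degrees
Minute hand position: 55 x 6 = 330 degrees
Difference: |327.5 - 330| = 2.5 degrees
The angle between the hands is 2.5 degrees

Final answer: 2.5 degrees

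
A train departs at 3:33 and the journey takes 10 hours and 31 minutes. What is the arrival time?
Starting time: 3:33
Adding 31 minutes to 33 minutes: 33 + 31 = 64 minutes = 1 hour and 4 minutes
Adding 10 hours: 3 + 10 + 1 (carry) = 14 - 12 = 2
Final time: 2:04

Final answer: 2:04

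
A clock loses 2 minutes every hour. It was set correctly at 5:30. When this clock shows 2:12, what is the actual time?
For every 60 true minutes, the faulty clock advances 58 minutes, so 1 faulty-clock minute corresponds to 60/58 true minutes.
From 5:30 to 2:12 on the faulty dial is 522 minutes.
True elapsed: 522 x 60/58 = 540 minutes = 9 hours.
True time: 5:30 + 9 hours = 2:30.

Final answer: 2:30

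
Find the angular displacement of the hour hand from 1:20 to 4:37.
The hour hand moves 0.5 degrees per minute.
Time elapsed: 4:37 - 1:20 = 197 minutes
Angular displacement: 197 x 0.5 = 98.5 degrees

Final answer: 98.5 degrees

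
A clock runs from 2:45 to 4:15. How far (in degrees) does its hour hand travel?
The hour hand moves 0.5 degrees per minute.
Time elapsed: 4:15 - 2:45 = 90 minutes
Angular displacement: 90 x 0.5 = 45 degrees

Final answer: 45 degrees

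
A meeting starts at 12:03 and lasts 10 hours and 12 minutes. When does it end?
Starting time: 12:03
Adding 12 minutes to 3 minutes: 3 + 12 = 15 minutes
Adding 10 hours: 12 + 10 = 22 - 12 = 10
Final time: 10:15

Final answer: 10:15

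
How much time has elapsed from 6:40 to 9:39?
From 6:40 to 9:39:
(9 x 60 + 39) - (6 x 60 + 40) = 579 - 400 = 179 minutes
= 2 hours and 59 minutes

Final answer: 2 hours and 59 minutes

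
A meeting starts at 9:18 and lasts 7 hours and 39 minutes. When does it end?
Starting time: 9:18
Adding 39 minutes to 18 minutes: 18 + 39 = 57 minutes
Adding 7 hours: 9 + 7 = 16 - 12 = 4
Final time: 4:57

Final answer: 4:57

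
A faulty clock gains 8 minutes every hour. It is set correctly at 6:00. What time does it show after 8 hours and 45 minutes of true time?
For every 60 true minutes, the faulty clock advances 60 + 8 = 68 minutes.
True elapsed: 8 hours and 45 minutes = 525 minutes.
Faulty clock advances: 525 x 68/60 = 595 minutes (drift: 70 minutes ahead).
Shown time: 6:00 + 595 minutes = 3:55.

Final answer: 3:55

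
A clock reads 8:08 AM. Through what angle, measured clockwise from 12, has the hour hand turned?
The hour hand moves 30 degrees per hour and 0.5 degrees per minute.
At 8:08: (8) x 30 + 8 x 0.5 = 240 + 4 = 244 degrees

Final answer: 244 degrees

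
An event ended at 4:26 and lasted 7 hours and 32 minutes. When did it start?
Starting time: 4:26 = 266 total minutes past 12:00
Subtracting: 7 hours and 32 minutes = 452 minutes
266 - 452 = -186 (negative, add 12 hours = 720) = 534 minutes
= 8 hours and 54 minutes past 12:00 = 8:54

Final answer: 8:54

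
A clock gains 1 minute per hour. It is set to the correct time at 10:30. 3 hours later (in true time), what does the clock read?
For every 60 true minutes, the faulty clock advances 60 + 1 = 61 minutes.
True elapsed: 3 hours = 180 minutes.
Faulty clock advances: 180 x 61/60 = 183 minutes (drift: 3 minutes ahead).
Shown time: 10:30 + 183 minutes = 1:33.

Final answer: 1:33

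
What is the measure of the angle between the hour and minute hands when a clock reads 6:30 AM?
Hour hand position: 6 x 30 + 30 x 0.5 = 195 degrees
Minute hand position: 30 x 6 = 180 degrees
Difference: |195 - 180| = 15 degrees
The angle between the hands is 15 degrees

Final answer: 15 degrees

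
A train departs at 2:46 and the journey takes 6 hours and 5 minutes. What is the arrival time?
Starting time: 2:46
Adding 5 minutes to 46 minutes: 46 + 5 = 51 minutes
Adding 6 hours: 2 + 6 = 8
Final time: 8:51

Final answer: 8:51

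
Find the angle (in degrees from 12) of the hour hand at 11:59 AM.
The hour hand moves 30 degrees per hour and 0.5 degrees per minute.
At 11:59: (11) x 30 + 59 x 0.5 = 330 + 29.5 = 359.5 degrees

Final answer: 359.5 degrees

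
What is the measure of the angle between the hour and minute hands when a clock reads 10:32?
Hour hand position: 10 x 30 + 32 x 0.5 = 316 degrees
Minute hand position: 32 x 6 = 192 degrees
Difference: |316 - 192| = 124 degrees
The angle between the hands is 124 degrees

Final answer: 124 degrees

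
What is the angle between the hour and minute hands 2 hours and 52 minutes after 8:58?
First find the time 2 hours and 52 minutes after 8:58.
Total minutes: 8 x 60 + 58 + 2 x 60 + 52 = 710.
710 mod 720 = 710 minutes = 11:50.
Now compute the angle at 11:50:
Hour hand: 11 x 30 + 50 x 0.5 = 355 degrees
Minute hand: 50 x 6 = 300 degrees
Difference: |355 - 300| = 55 degrees
The angle is 55 degrees

Final answer: 55 degrees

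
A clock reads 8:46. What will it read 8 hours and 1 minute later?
Starting time: 8:46
Adding 1 minute to 46 minutes: 46 + 1 = 47 minutes
Adding 8 hours: 8 + 8 = 16 - 12 = 4
Final time: 4:47

Final answer: 4:47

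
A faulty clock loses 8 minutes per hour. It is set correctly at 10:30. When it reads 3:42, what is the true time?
For every 60 true minutes, the faulty clock advances 52 minutes, so 1 faulty-clock minute corresponds to 60/52 true minutes.
From 10:30 to 3:42 on the faulty dial is 312 minutes.
True elapsed: 312 x 60/52 = 360 minutes = 6 hours.
True time: 10:30 + 6 hours = 4:30.

Final answer: 4:30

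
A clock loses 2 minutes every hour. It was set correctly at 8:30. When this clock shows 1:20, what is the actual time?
For every 60 true minutes, the faulty clock advances 58 minutes, so 1 faulty-clock minute corresponds to 60/58 true minutes.
From 8:30 to 1:20 on the faulty dial is 290 minutes.
True elapsed: 290 x 60/58 = 300 minutes = 5 hours.
True time: 8:30 + 5 hours = 1:30.

Final answer: 1:30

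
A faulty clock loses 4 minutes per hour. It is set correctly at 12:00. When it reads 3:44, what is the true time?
For every 60 true minutes, the faulty clock advances 56 minutes, so 1 faulty-clock minute corresponds to 60/56 true minutes.
From 12:00 to 3:44 on the faulty dial is 224 minutes.
True elapsed: 224 x 60/56 = 240 minutes = 4 hours.
True time: 12:00 + 4 hours = 4:00.

Final answer: 4:00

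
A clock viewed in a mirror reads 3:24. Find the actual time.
Reflection across the vertical (12-6) axis maps a hand at angle A degrees to (360 - A) degrees, which sends a reading of T minutes past 12:00 to (720 - T) minutes past 12:00.
Mirror reads 3:24 = 204 minutes past 12:00.
Actual time: (720 - 204) mod 720 = 516 minutes = 8:36.

Final answer: 8:36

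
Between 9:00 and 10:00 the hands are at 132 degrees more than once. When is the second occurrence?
At t minutes past 9:00, the hour hand is at 30 x 9 + 0.5t degrees and the minute hand is at 6t degrees.
The smaller angle between them is 132 degrees when |30H - 5.5t| = 132 or |30H - 5.5t| = 228.
With H = 9, solve 30 x 9 - 5.5t = +/- target for each target:
  t = (30 x 9 - 132) / 5.5 = 25.09
  t = (30 x 9 + 132) / 5.5 = 73.09 (outside (0, 60))
  t = (30 x 9 - 228) / 5.5 = 7.64
  t = (30 x 9 + 228) / 5.5 = 90.55 (outside (0, 60))
Valid solutions in (0, 60): {7.64, 25.09} minutes.
The second occurrence is t = 25.09 minutes.
The hands form a 132-degree angle at 25.09 minutes past 9:00.

Final answer: 25.09 minutes past 9:00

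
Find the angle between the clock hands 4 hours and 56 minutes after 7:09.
First find the time 4 hours and 56 minutes after 7:09.
Total minutes: 7 x 60 + 9 + 4 x 60 + 56 = 725.
725 mod 720 = 5 minutes = 12:05.
Now compute the angle at 12:05:
Hour hand: 0 x 30 + 5 x 0.5 = 2.5 degrees
Minute hand: 5 x 6 = 30 degrees
Difference: |2.5 - 30| = 27.5 degrees
The angle is 27.5 degrees

Final answer: 27.5 degrees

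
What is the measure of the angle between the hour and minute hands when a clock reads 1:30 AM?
Hour hand position: 1 x 30 + 30 x 0.5 = 45 degrees
Minute hand position: 30 x 6 = 180 degrees
Difference: |45 - 180| = 135 degrees
The angle between the hands is 135 degrees

Final answer: 135 degrees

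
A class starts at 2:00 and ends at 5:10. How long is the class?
From 2:00 to 5:10:
(5 x 60 + 10) - (2 x 60 + 0) = 310 - 120 = 190 minutes
= 3 hours and 10 minutes

Final answer: 3 hours and 10 minutes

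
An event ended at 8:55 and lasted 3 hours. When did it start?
Starting time: 8:55 = 535 total minutes past 12:00
Subtracting: 3 hours = 180 minutes
535 - 180 = 355 minutes
= 5 hours and 55 minutes past 12:00 = 5:55

Final answer: 5:55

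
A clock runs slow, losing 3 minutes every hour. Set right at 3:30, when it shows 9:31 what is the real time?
For every 60 true minutes, the faulty clock advances 57 minutes, so 1 faulty-clock minute corresponds to 60/57 true minutes.
From 3:30 to 9:31 on the faulty dial is 361 minutes.
True elapsed: 361 x 60/57 = 380 minutes = 6 hours and 20 minutes.
True time: 3:30 + 6 hours and 20 minutes = 9:50.

Final answer: 9:50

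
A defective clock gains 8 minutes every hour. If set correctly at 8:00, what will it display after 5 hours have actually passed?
For every 60 true minutes, the faulty clock advances 60 + 8 = 68 minutes.
True elapsed: 5 hours = 300 minutes.
Faulty clock advances: 300 x 68/60 = 340 minutes (drift: 40 minutes ahead).
Shown time: 8:00 + 340 minutes = 1:40.

Final answer: 1:40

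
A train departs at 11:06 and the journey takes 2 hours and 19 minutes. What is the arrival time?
Starting time: 11:06
Adding 19 minutes to 6 minutes: 6 + 19 = 25 minutes
Adding 2 hours: 11 + 2 = 13 - 12 = 1
Final time: 1:25

Final answer: 1:25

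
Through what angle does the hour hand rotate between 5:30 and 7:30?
The hour hand moves 0.5 degrees per minute.
Time elapsed: 7:30 - 5:30 = 120 minutes
Angular displacement: 120 x 0.5 = 60 degrees

Final answer: 60 degrees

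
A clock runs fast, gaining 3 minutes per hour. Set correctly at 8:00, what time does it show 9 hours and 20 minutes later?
For every 60 true minutes, the faulty clock advances 60 + 3 = 63 minutes.
True elapsed: 9 hours and 20 minutes = 560 minutes.
Faulty clock advances: 560 x 63/60 = 588 minutes (drift: 28 minutes ahead).
Shown time: 8:00 + 588 minutes = 5:48.

Final answer: 5:48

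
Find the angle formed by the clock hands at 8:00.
Hour hand position: 8 x 30 + 0 x 0.5 = 240 degrees
Minute hand position: 0 x 6 = 0 degrees
Difference: |240 - 0| = 240 degrees
Since 240 > 180, the smaller angle is 360 - 240 = 120 degrees

Final answer: 120 degrees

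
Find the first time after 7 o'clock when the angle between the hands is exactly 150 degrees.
At t minutes past 7:00, the hour hand is at 30 x 7 + 0.5t degrees and the minute hand is at 6t degrees.
The smaller angle between them is 150 degrees when |30H - 5.5t| = 150 or |30H - 5.5t| = 210.
With H = 7, solve 30 x 7 - 5.5t = +/- target for each target:
  t = (30 x 7 - 150) / 5.5 = 10.91
  t = (30 x 7 + 150) / 5.5 = 65.45 (outside (0, 60))
  t = (30 x 7 - 210) / 5.5 = 0 (outside (0, 60))
  t = (30 x 7 + 210) / 5.5 = 76.36 (outside (0, 60))
Valid solutions in (0, 60): {10.91} minutes.
The first occurrence is t = 10.91 minutes.
The hands form a 150-degree angle at 10.91 minutes past 7:00.

Final answer: 10.91 minutes past 7:00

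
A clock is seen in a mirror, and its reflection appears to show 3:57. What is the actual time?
Reflection across the vertical (12-6) axis maps a hand at angle A degrees to (360 - A) degrees, which sends a reading of T minutes past 12:00 to (720 - T) minutes past 12:00.
Mirror reads 3:57 = 237 minutes past 12:00.
Actual time: (720 - 237) mod 720 = 483 minutes = 8:03.

Final answer: 8:03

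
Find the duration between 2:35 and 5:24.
From 2:35 to 5:24:
(5 x 60 + 24) - (2 x 60 + 35) = 324 - 155 = 169 minutes
= 2 hours and 49 minutes

Final answer: 2 hours and 49 minutes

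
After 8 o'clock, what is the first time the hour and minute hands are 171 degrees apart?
At t minutes past 8:00, the hour hand is at 30 x 8 + 0.5t degrees and the minute hand is at 6t degrees.
The smaller angle between them is 171 degrees when |30H - 5.5t| = 171 or |30H - 5.5t| = 189.
With H = 8, solve 30 x 8 - 5.5t = +/- target for each target:
  t = (30 x 8 - 171) / 5.5 = 12.55
  t = (30 x 8 + 171) / 5.5 = 74.73 (outside (0, 60))
  t = (30 x 8 - 189) / 5.5 = 9.27
  t = (30 x 8 + 189) / 5.5 = 78 (outside (0, 60))
Valid solutions in (0, 60): {9.27, 12.55} minutes.
The first occurrence is t = 9.27 minutes.
The hands form a 171-degree angle at 9.27 minutes past 8:00.

Final answer: 9.27 minutes past 8:00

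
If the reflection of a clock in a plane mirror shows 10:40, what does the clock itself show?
Reflection across the vertical (12-6) axis maps a hand at angle A degrees to (360 - A) degrees, which sends a reading of T minutes past 12:00 to (720 - T) minutes past 12:00.
Mirror reads 10:40 = 640 minutes past 12:00.
Actual time: (720 - 640) mod 720 = 80 minutes = 1:20.

Final answer: 1:20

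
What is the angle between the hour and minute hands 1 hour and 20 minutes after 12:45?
First find the time 1 hour and 20 minutes after 12:45.
Total minutes: 12 x 60 + 45 + 1 x 60 + 20 = 845.
845 mod 720 = 125 minutes = 2:05.
Now compute the angle at 2:05:
Hour hand: 2 x 30 + 5 x 0.5 = 62.5 degrees
Minute hand: 5 x 6 = 30 degrees
Difference: |62.5 - 30| = 32.5 degrees
The angle is 32.5 degrees

Final answer: 32.5 degrees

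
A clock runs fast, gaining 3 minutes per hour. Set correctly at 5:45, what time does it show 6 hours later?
For every 60 true minutes, the faulty clock advances 60 + 3 = 63 minutes.
True elapsed: 6 hours = 360 minutes.
Faulty clock advances: 360 x 63/60 = 378 minutes (drift: 18 minutes ahead).
Shown time: 5:45 + 378 minutes = 12:03.

Final answer: 12:03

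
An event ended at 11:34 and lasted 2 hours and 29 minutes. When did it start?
Starting time: 11:34 = 694 total minutes past 12:00
Subtracting: 2 hours and 29 minutes = 149 minutes
694 - 149 = 545 minutes
= 9 hours and 5 minutes past 12:00 = 9:05

Final answer: 9:05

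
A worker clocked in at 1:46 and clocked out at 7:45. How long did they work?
From 1:46 to 7:45:
(7 x 60 + 45) - (1 x 60 + 46) = 465 - 106 = 359 minutes
= 5 hours and 59 minutes

Final answer: 5 hours and 59 minutes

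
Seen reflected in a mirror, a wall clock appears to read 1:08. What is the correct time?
Reflection across the vertical (12-6) axis maps a hand at angle A degrees to (360 - A) degrees, which sends a reading of T minutes past 12:00 to (720 - T) minutes past 12:00.
Mirror reads 1:08 = 68 minutes past 12:00.
Actual time: (720 - 68) mod 720 = 652 minutes = 10:52.

Final answer: 10:52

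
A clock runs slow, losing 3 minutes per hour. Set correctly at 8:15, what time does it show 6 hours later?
For every 60 true minutes, the faulty clock advances 60 - 3 = 57 minutes.
True elapsed: 6 hours = 360 minutes.
Faulty clock advances: 360 x 57/60 = 342 minutes (drift: 18 minutes behind).
Shown time: 8:15 + 342 minutes = 1:57.

Final answer: 1:57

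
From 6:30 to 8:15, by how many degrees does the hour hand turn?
The hour hand moves 0.5 degrees per minute.
Time elapsed: 8:15 - 6:30 = 105 minutes
Angular displacement: 105 x 0.5 = 52.5 degrees

Final answer: 52.5 degrees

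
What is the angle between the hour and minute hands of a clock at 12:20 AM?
Hour hand position: 0 x 30 + 20 x 0.5 = 10 degrees
Minute hand position: 20 x 6 = 120 degrees
Difference: |10 - 120| = 110 degrees
The angle between the hands is 110 degrees

Final answer: 110 degrees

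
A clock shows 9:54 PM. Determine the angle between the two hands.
Hour hand position: 9 x 30 + 54 x 0.5 = 297 degrees
Minute hand position: 54 x 6 = 324 degrees
Difference: |297 - 324| = 27 degrees
The angle between the hands is 27 degrees

Final answer: 27 degrees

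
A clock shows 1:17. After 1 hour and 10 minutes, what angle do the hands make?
First find the time 1 hour and 10 minutes after 1:17.
Total minutes: 1 x 60 + 17 + 1 x 60 + 10 = 147.
147 mod 720 = 147 minutes = 2:27.
Now compute the angle at 2:27:
Hour hand: 2 x 30 + 27 x 0.5 = 73.5 degrees
Minute hand: 27 x 6 = 162 degrees
Difference: |73.5 - 162| = 88.5 degrees
The angle is 88.5 degrees

Final answer: 88.5 degrees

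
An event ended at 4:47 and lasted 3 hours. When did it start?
Starting time: 4:47 = 287 total minutes past 12:00
Subtracting: 3 hours = 180 minutes
287 - 180 = 107 minutes
= 1 hour and 47 minutes past 12:00 = 1:47

Final answer: 1:47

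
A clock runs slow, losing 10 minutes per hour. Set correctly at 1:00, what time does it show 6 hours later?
For every 60 true minutes, the faulty clock advances 60 - 10 = 50 minutes.
True elapsed: 6 hours = 360 minutes.
Faulty clock advances: 360 x 50/60 = 300 minutes (drift: 60 minutes behind).
Shown time: 1:00 + 300 minutes = 6:00.

Final answer: 6:00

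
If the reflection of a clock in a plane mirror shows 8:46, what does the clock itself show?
Reflection across the vertical (12-6) axis maps a hand at angle A degrees to (360 - A) degrees, which sends a reading of T minutes past 12:00 to (720 - T) minutes past 12:00.
Mirror reads 8:46 = 526 minutes past 12:00.
Actual time: (720 - 526) mod 720 = 194 minutes = 3:14.

Final answer: 3:14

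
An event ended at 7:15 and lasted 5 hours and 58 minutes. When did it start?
Starting time: 7:15 = 435 total minutes past 12:00
Subtracting: 5 hours and 58 minutes = 358 minutes
435 - 358 = 77 minutes
= 1 hour and 17 minutes past 12:00 = 1:17

Final answer: 1:17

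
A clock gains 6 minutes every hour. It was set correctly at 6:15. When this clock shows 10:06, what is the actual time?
For every 60 true minutes, the faulty clock advances 66 minutes, so 1 faulty-clock minute corresponds to 60/66 true minutes.
From 6:15 to 10:06 on the faulty dial is 231 minutes.
True elapsed: 231 x 60/66 = 210 minutes = 3 hours and 30 minutes.
True time: 6:15 + 3 hours and 30 minutes = 9:45.

Final answer: 9:45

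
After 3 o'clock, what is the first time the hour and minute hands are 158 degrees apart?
At t minutes past 3:00, the hour hand is at 30 x 3 + 0.5t degrees and the minute hand is at 6t degrees.
The smaller angle between them is 158 degrees when |30H - 5.5t| = 158 or |30H - 5.5t| = 202.
With H = 3, solve 30 x 3 - 5.5t = +/- target for each target:
  t = (30 x 3 - 158) / 5.5 = -12.36 (outside (0, 60))
  t = (30 x 3 + 158) / 5.5 = 45.09
  t = (30 x 3 - 202) / 5.5 = -20.36 (outside (0, 60))
  t = (30 x 3 + 202) / 5.5 = 53.09
Valid solutions in (0, 60): {45.09, 53.09} minutes.
The first occurrence is t = 45.09 minutes.
The hands form a 158-degree angle at 45.09 minutes past 3:00.

Final answer: 45.09 minutes past 3:00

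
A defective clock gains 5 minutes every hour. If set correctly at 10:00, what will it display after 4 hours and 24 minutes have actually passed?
For every 60 true minutes, the faulty clock advances 60 + 5 = 65 minutes.
True elapsed: 4 hours and 24 minutes = 264 minutes.
Faulty clock advances: 264 x 65/60 = 286 minutes (drift: 22 minutes ahead).
Shown time: 10:00 + 286 minutes = 2:46.

Final answer: 2:46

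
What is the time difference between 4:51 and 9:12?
From 4:51 to 9:12:
(9 x 60 + 12) - (4 x 60 + 51) = 552 - 291 = 261 minutes
= 4 hours and 21 minutes

Final answer: 4 hours and 21 minutes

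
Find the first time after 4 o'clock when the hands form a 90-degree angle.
At t minutes past 4:00, the hour hand is at 30 x 4 + 0.5t degrees and the minute hand is at 6t degrees.
The smaller angle between them is 90 degrees when |30H - 5.5t| = 90 or |30H - 5.5t| = 270.
With H = 4, solve 30 x 4 - 5.5t = +/- target for each target:
  t = (30 x 4 - 90) / 5.5 = 5.45
  t = (30 x 4 + 90) / 5.5 = 38.18
  t = (30 x 4 - 270) / 5.5 = -27.27 (outside (0, 60))
  t = (30 x 4 + 270) / 5.5 = 70.91 (outside (0, 60))
Valid solutions in (0, 60): {5.45, 38.18} minutes.
First occurrence: t = 5.45 minutes.
The hands are at right angles at 5.45 minutes past 4:00.

Final answer: 5.45 minutes past 4:00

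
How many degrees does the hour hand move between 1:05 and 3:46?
The hour hand moves 0.5 degrees per minute.
Time elapsed: 3:46 - 1:05 = 161 minutes
Angular displacement: 161 x 0.5 = 80.5 degrees

Final answer: 80.5 degrees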